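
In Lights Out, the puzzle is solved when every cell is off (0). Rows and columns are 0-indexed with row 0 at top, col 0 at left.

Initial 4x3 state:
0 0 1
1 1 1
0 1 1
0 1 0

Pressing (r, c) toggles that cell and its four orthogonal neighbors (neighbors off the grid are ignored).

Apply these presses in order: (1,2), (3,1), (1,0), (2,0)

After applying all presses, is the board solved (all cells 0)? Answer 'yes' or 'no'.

Answer: no

Derivation:
After press 1 at (1,2):
0 0 0
1 0 0
0 1 0
0 1 0

After press 2 at (3,1):
0 0 0
1 0 0
0 0 0
1 0 1

After press 3 at (1,0):
1 0 0
0 1 0
1 0 0
1 0 1

After press 4 at (2,0):
1 0 0
1 1 0
0 1 0
0 0 1

Lights still on: 5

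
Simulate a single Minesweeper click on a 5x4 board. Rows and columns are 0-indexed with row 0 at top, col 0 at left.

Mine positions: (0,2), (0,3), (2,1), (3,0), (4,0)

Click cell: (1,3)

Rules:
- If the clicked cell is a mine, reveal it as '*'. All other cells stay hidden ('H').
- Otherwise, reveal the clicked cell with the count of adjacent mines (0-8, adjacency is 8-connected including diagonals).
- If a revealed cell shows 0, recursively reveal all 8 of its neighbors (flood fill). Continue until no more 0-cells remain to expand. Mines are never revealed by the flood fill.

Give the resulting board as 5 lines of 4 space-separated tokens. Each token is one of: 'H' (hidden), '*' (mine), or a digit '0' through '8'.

H H H H
H H H 2
H H H H
H H H H
H H H H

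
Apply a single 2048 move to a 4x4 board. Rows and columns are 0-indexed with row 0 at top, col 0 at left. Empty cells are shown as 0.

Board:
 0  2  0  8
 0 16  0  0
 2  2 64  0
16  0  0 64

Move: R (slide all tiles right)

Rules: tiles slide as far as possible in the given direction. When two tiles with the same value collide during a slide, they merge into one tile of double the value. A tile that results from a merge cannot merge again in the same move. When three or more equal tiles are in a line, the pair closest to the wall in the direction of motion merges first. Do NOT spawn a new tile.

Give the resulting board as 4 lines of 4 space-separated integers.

Slide right:
row 0: [0, 2, 0, 8] -> [0, 0, 2, 8]
row 1: [0, 16, 0, 0] -> [0, 0, 0, 16]
row 2: [2, 2, 64, 0] -> [0, 0, 4, 64]
row 3: [16, 0, 0, 64] -> [0, 0, 16, 64]

Answer:  0  0  2  8
 0  0  0 16
 0  0  4 64
 0  0 16 64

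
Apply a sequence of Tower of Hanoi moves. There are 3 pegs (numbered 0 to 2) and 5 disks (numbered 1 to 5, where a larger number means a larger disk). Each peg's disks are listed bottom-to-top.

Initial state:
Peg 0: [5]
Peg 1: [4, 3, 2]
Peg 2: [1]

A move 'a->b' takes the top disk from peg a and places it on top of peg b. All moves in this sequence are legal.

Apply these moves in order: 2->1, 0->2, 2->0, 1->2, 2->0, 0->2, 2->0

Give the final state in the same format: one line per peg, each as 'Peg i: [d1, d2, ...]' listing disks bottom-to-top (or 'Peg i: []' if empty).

After move 1 (2->1):
Peg 0: [5]
Peg 1: [4, 3, 2, 1]
Peg 2: []

After move 2 (0->2):
Peg 0: []
Peg 1: [4, 3, 2, 1]
Peg 2: [5]

After move 3 (2->0):
Peg 0: [5]
Peg 1: [4, 3, 2, 1]
Peg 2: []

After move 4 (1->2):
Peg 0: [5]
Peg 1: [4, 3, 2]
Peg 2: [1]

After move 5 (2->0):
Peg 0: [5, 1]
Peg 1: [4, 3, 2]
Peg 2: []

After move 6 (0->2):
Peg 0: [5]
Peg 1: [4, 3, 2]
Peg 2: [1]

After move 7 (2->0):
Peg 0: [5, 1]
Peg 1: [4, 3, 2]
Peg 2: []

Answer: Peg 0: [5, 1]
Peg 1: [4, 3, 2]
Peg 2: []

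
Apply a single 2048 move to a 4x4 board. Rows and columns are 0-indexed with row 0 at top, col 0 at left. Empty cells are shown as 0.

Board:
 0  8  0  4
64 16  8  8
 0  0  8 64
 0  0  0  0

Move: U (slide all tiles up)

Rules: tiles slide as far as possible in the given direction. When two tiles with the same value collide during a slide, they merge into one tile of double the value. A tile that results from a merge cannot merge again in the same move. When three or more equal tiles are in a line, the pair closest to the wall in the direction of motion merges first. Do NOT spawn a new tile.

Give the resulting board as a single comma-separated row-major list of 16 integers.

Slide up:
col 0: [0, 64, 0, 0] -> [64, 0, 0, 0]
col 1: [8, 16, 0, 0] -> [8, 16, 0, 0]
col 2: [0, 8, 8, 0] -> [16, 0, 0, 0]
col 3: [4, 8, 64, 0] -> [4, 8, 64, 0]

Answer: 64, 8, 16, 4, 0, 16, 0, 8, 0, 0, 0, 64, 0, 0, 0, 0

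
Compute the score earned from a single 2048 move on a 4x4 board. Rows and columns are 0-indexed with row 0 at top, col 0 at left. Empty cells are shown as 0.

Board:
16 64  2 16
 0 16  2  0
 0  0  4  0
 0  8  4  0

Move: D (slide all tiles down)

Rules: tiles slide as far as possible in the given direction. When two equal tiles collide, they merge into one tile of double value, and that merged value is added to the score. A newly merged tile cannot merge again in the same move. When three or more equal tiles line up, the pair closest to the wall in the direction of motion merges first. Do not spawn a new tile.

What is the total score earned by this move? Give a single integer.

Answer: 12

Derivation:
Slide down:
col 0: [16, 0, 0, 0] -> [0, 0, 0, 16]  score +0 (running 0)
col 1: [64, 16, 0, 8] -> [0, 64, 16, 8]  score +0 (running 0)
col 2: [2, 2, 4, 4] -> [0, 0, 4, 8]  score +12 (running 12)
col 3: [16, 0, 0, 0] -> [0, 0, 0, 16]  score +0 (running 12)
Board after move:
 0  0  0  0
 0 64  0  0
 0 16  4  0
16  8  8 16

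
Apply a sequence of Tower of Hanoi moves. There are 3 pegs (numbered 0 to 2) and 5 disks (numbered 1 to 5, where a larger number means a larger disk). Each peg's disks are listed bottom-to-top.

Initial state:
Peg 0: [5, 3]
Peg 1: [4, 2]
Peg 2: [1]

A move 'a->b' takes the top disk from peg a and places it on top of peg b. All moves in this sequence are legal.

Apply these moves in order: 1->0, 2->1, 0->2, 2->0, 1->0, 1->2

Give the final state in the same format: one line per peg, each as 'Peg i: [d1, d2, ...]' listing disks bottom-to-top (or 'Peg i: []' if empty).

After move 1 (1->0):
Peg 0: [5, 3, 2]
Peg 1: [4]
Peg 2: [1]

After move 2 (2->1):
Peg 0: [5, 3, 2]
Peg 1: [4, 1]
Peg 2: []

After move 3 (0->2):
Peg 0: [5, 3]
Peg 1: [4, 1]
Peg 2: [2]

After move 4 (2->0):
Peg 0: [5, 3, 2]
Peg 1: [4, 1]
Peg 2: []

After move 5 (1->0):
Peg 0: [5, 3, 2, 1]
Peg 1: [4]
Peg 2: []

After move 6 (1->2):
Peg 0: [5, 3, 2, 1]
Peg 1: []
Peg 2: [4]

Answer: Peg 0: [5, 3, 2, 1]
Peg 1: []
Peg 2: [4]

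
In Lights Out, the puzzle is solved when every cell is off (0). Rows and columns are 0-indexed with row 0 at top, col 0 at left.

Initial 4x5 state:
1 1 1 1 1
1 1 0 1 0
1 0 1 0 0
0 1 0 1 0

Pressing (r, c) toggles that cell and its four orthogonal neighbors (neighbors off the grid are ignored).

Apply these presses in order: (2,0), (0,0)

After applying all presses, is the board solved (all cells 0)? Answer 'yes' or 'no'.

After press 1 at (2,0):
1 1 1 1 1
0 1 0 1 0
0 1 1 0 0
1 1 0 1 0

After press 2 at (0,0):
0 0 1 1 1
1 1 0 1 0
0 1 1 0 0
1 1 0 1 0

Lights still on: 11

Answer: no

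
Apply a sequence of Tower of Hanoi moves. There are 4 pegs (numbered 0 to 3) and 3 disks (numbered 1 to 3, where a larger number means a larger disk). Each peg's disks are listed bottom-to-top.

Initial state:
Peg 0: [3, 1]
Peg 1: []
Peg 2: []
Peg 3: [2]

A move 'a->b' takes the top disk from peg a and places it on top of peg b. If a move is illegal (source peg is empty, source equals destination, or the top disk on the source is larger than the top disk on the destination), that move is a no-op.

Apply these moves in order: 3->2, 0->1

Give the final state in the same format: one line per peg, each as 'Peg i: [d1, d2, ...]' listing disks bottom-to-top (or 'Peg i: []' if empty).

After move 1 (3->2):
Peg 0: [3, 1]
Peg 1: []
Peg 2: [2]
Peg 3: []

After move 2 (0->1):
Peg 0: [3]
Peg 1: [1]
Peg 2: [2]
Peg 3: []

Answer: Peg 0: [3]
Peg 1: [1]
Peg 2: [2]
Peg 3: []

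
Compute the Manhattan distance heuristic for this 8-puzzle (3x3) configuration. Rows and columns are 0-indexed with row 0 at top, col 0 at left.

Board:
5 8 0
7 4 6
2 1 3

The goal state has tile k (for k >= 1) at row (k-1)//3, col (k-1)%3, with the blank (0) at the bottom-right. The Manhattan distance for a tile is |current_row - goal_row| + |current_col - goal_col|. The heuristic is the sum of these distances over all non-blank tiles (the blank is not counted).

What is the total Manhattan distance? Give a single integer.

Answer: 14

Derivation:
Tile 5: at (0,0), goal (1,1), distance |0-1|+|0-1| = 2
Tile 8: at (0,1), goal (2,1), distance |0-2|+|1-1| = 2
Tile 7: at (1,0), goal (2,0), distance |1-2|+|0-0| = 1
Tile 4: at (1,1), goal (1,0), distance |1-1|+|1-0| = 1
Tile 6: at (1,2), goal (1,2), distance |1-1|+|2-2| = 0
Tile 2: at (2,0), goal (0,1), distance |2-0|+|0-1| = 3
Tile 1: at (2,1), goal (0,0), distance |2-0|+|1-0| = 3
Tile 3: at (2,2), goal (0,2), distance |2-0|+|2-2| = 2
Sum: 2 + 2 + 1 + 1 + 0 + 3 + 3 + 2 = 14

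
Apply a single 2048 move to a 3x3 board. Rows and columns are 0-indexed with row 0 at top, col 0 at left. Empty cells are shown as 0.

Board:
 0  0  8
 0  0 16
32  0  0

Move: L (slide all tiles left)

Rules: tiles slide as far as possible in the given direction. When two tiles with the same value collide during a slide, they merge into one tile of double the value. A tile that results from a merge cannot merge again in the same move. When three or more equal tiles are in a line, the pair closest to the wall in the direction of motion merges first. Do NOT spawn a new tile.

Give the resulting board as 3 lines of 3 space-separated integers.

Answer:  8  0  0
16  0  0
32  0  0

Derivation:
Slide left:
row 0: [0, 0, 8] -> [8, 0, 0]
row 1: [0, 0, 16] -> [16, 0, 0]
row 2: [32, 0, 0] -> [32, 0, 0]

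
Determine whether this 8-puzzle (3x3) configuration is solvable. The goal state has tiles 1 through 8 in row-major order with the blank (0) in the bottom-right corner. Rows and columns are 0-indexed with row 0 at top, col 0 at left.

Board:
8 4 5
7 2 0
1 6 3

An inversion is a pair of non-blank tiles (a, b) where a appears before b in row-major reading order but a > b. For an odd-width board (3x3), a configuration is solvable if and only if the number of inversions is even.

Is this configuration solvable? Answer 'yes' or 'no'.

Inversions (pairs i<j in row-major order where tile[i] > tile[j] > 0): 19
19 is odd, so the puzzle is not solvable.

Answer: no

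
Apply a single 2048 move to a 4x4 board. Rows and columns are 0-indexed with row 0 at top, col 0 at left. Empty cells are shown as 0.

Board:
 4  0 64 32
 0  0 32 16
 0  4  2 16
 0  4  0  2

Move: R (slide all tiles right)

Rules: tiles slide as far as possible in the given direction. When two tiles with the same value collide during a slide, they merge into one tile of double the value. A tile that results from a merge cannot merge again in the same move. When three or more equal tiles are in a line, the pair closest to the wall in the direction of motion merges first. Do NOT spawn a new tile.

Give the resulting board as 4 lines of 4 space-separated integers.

Answer:  0  4 64 32
 0  0 32 16
 0  4  2 16
 0  0  4  2

Derivation:
Slide right:
row 0: [4, 0, 64, 32] -> [0, 4, 64, 32]
row 1: [0, 0, 32, 16] -> [0, 0, 32, 16]
row 2: [0, 4, 2, 16] -> [0, 4, 2, 16]
row 3: [0, 4, 0, 2] -> [0, 0, 4, 2]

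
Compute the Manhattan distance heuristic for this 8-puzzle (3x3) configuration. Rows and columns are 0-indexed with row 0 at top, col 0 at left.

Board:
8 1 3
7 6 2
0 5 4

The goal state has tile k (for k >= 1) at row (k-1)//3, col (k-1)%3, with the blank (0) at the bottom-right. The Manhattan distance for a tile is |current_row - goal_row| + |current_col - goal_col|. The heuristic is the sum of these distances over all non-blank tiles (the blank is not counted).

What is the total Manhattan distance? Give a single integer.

Answer: 12

Derivation:
Tile 8: (0,0)->(2,1) = 3
Tile 1: (0,1)->(0,0) = 1
Tile 3: (0,2)->(0,2) = 0
Tile 7: (1,0)->(2,0) = 1
Tile 6: (1,1)->(1,2) = 1
Tile 2: (1,2)->(0,1) = 2
Tile 5: (2,1)->(1,1) = 1
Tile 4: (2,2)->(1,0) = 3
Sum: 3 + 1 + 0 + 1 + 1 + 2 + 1 + 3 = 12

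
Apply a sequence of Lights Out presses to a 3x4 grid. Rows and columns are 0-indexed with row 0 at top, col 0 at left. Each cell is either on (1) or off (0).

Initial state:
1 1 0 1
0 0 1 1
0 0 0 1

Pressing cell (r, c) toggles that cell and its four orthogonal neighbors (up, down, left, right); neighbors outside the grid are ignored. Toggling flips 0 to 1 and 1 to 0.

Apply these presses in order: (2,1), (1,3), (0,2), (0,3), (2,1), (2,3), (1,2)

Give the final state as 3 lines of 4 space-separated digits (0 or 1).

After press 1 at (2,1):
1 1 0 1
0 1 1 1
1 1 1 1

After press 2 at (1,3):
1 1 0 0
0 1 0 0
1 1 1 0

After press 3 at (0,2):
1 0 1 1
0 1 1 0
1 1 1 0

After press 4 at (0,3):
1 0 0 0
0 1 1 1
1 1 1 0

After press 5 at (2,1):
1 0 0 0
0 0 1 1
0 0 0 0

After press 6 at (2,3):
1 0 0 0
0 0 1 0
0 0 1 1

After press 7 at (1,2):
1 0 1 0
0 1 0 1
0 0 0 1

Answer: 1 0 1 0
0 1 0 1
0 0 0 1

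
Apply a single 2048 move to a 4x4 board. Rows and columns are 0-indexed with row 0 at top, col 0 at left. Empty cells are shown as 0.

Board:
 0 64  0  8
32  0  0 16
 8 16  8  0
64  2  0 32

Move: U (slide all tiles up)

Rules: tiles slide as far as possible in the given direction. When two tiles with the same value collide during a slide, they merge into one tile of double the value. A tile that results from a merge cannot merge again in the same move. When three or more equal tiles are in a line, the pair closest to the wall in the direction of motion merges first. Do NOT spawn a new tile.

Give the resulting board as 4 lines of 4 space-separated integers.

Slide up:
col 0: [0, 32, 8, 64] -> [32, 8, 64, 0]
col 1: [64, 0, 16, 2] -> [64, 16, 2, 0]
col 2: [0, 0, 8, 0] -> [8, 0, 0, 0]
col 3: [8, 16, 0, 32] -> [8, 16, 32, 0]

Answer: 32 64  8  8
 8 16  0 16
64  2  0 32
 0  0  0  0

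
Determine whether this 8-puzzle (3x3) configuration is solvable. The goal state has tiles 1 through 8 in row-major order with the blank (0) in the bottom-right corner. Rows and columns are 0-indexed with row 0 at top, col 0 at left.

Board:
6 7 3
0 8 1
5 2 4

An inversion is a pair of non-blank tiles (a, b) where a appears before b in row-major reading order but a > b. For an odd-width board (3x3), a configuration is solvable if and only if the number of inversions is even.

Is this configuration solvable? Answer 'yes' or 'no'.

Answer: yes

Derivation:
Inversions (pairs i<j in row-major order where tile[i] > tile[j] > 0): 18
18 is even, so the puzzle is solvable.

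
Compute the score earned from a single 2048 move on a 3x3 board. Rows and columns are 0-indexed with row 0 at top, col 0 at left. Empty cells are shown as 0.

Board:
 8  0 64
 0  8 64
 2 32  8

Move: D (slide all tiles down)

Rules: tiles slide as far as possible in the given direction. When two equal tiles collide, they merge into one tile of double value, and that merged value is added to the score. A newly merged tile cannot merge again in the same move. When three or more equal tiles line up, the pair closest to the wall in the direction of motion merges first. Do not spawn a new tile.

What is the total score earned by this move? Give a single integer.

Answer: 128

Derivation:
Slide down:
col 0: [8, 0, 2] -> [0, 8, 2]  score +0 (running 0)
col 1: [0, 8, 32] -> [0, 8, 32]  score +0 (running 0)
col 2: [64, 64, 8] -> [0, 128, 8]  score +128 (running 128)
Board after move:
  0   0   0
  8   8 128
  2  32   8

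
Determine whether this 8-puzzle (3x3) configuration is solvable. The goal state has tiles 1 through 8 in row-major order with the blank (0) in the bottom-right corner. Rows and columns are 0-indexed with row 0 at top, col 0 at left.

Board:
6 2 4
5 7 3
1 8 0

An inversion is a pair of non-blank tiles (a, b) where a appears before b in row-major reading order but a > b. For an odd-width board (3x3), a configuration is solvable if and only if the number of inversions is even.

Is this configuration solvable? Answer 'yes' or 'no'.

Answer: no

Derivation:
Inversions (pairs i<j in row-major order where tile[i] > tile[j] > 0): 13
13 is odd, so the puzzle is not solvable.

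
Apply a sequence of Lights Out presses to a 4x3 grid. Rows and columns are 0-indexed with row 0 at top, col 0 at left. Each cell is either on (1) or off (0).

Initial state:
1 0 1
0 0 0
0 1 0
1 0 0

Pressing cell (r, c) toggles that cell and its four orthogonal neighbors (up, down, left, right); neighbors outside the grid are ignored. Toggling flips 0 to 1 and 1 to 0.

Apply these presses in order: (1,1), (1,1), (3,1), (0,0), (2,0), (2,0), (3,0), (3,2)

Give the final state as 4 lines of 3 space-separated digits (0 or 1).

After press 1 at (1,1):
1 1 1
1 1 1
0 0 0
1 0 0

After press 2 at (1,1):
1 0 1
0 0 0
0 1 0
1 0 0

After press 3 at (3,1):
1 0 1
0 0 0
0 0 0
0 1 1

After press 4 at (0,0):
0 1 1
1 0 0
0 0 0
0 1 1

After press 5 at (2,0):
0 1 1
0 0 0
1 1 0
1 1 1

After press 6 at (2,0):
0 1 1
1 0 0
0 0 0
0 1 1

After press 7 at (3,0):
0 1 1
1 0 0
1 0 0
1 0 1

After press 8 at (3,2):
0 1 1
1 0 0
1 0 1
1 1 0

Answer: 0 1 1
1 0 0
1 0 1
1 1 0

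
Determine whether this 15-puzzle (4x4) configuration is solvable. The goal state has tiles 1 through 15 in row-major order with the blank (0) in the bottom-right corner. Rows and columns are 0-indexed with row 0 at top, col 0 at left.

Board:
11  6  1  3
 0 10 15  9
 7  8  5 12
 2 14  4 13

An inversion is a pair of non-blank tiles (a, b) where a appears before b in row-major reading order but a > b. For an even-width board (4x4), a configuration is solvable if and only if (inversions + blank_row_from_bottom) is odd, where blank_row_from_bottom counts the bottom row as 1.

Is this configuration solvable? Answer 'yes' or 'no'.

Inversions: 48
Blank is in row 1 (0-indexed from top), which is row 3 counting from the bottom (bottom = 1).
48 + 3 = 51, which is odd, so the puzzle is solvable.

Answer: yes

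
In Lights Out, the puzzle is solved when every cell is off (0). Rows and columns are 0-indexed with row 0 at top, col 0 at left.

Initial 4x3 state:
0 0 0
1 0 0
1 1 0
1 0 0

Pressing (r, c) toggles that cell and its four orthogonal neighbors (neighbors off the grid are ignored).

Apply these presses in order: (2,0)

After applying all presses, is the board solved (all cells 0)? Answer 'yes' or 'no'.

Answer: yes

Derivation:
After press 1 at (2,0):
0 0 0
0 0 0
0 0 0
0 0 0

Lights still on: 0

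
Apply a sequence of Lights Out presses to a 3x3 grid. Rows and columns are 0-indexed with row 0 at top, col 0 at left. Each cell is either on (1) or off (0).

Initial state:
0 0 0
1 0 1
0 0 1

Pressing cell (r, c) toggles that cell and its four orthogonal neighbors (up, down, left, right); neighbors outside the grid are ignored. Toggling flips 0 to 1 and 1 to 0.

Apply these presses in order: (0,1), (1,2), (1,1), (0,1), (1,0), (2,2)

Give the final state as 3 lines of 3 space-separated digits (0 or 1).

After press 1 at (0,1):
1 1 1
1 1 1
0 0 1

After press 2 at (1,2):
1 1 0
1 0 0
0 0 0

After press 3 at (1,1):
1 0 0
0 1 1
0 1 0

After press 4 at (0,1):
0 1 1
0 0 1
0 1 0

After press 5 at (1,0):
1 1 1
1 1 1
1 1 0

After press 6 at (2,2):
1 1 1
1 1 0
1 0 1

Answer: 1 1 1
1 1 0
1 0 1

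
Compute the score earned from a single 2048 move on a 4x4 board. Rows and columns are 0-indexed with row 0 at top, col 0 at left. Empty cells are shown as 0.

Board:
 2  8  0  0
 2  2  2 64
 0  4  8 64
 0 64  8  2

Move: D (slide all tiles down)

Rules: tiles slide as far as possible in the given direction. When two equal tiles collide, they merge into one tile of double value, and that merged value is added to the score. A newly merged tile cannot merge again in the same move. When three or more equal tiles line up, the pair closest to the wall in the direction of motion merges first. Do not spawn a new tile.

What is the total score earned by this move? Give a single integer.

Answer: 148

Derivation:
Slide down:
col 0: [2, 2, 0, 0] -> [0, 0, 0, 4]  score +4 (running 4)
col 1: [8, 2, 4, 64] -> [8, 2, 4, 64]  score +0 (running 4)
col 2: [0, 2, 8, 8] -> [0, 0, 2, 16]  score +16 (running 20)
col 3: [0, 64, 64, 2] -> [0, 0, 128, 2]  score +128 (running 148)
Board after move:
  0   8   0   0
  0   2   0   0
  0   4   2 128
  4  64  16   2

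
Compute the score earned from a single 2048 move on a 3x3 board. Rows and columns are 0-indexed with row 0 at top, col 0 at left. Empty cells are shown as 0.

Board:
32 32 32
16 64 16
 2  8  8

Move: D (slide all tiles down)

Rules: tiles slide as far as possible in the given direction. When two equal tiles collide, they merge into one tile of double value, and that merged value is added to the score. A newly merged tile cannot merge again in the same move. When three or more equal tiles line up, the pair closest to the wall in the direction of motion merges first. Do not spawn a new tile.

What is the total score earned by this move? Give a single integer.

Answer: 0

Derivation:
Slide down:
col 0: [32, 16, 2] -> [32, 16, 2]  score +0 (running 0)
col 1: [32, 64, 8] -> [32, 64, 8]  score +0 (running 0)
col 2: [32, 16, 8] -> [32, 16, 8]  score +0 (running 0)
Board after move:
32 32 32
16 64 16
 2  8  8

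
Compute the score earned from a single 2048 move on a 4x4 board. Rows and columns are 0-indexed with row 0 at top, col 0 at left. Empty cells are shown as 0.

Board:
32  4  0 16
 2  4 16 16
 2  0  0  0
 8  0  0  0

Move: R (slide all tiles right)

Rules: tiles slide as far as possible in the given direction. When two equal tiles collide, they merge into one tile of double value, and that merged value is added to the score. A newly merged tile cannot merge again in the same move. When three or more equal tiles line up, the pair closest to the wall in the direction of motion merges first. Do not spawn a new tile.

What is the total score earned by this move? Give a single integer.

Answer: 32

Derivation:
Slide right:
row 0: [32, 4, 0, 16] -> [0, 32, 4, 16]  score +0 (running 0)
row 1: [2, 4, 16, 16] -> [0, 2, 4, 32]  score +32 (running 32)
row 2: [2, 0, 0, 0] -> [0, 0, 0, 2]  score +0 (running 32)
row 3: [8, 0, 0, 0] -> [0, 0, 0, 8]  score +0 (running 32)
Board after move:
 0 32  4 16
 0  2  4 32
 0  0  0  2
 0  0  0  8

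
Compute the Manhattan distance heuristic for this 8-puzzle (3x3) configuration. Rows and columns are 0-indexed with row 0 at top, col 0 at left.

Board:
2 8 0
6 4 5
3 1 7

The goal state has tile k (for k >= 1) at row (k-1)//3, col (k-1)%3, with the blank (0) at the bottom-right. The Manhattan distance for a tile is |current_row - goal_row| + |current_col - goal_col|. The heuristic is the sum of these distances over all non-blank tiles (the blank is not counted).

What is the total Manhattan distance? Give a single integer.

Tile 2: at (0,0), goal (0,1), distance |0-0|+|0-1| = 1
Tile 8: at (0,1), goal (2,1), distance |0-2|+|1-1| = 2
Tile 6: at (1,0), goal (1,2), distance |1-1|+|0-2| = 2
Tile 4: at (1,1), goal (1,0), distance |1-1|+|1-0| = 1
Tile 5: at (1,2), goal (1,1), distance |1-1|+|2-1| = 1
Tile 3: at (2,0), goal (0,2), distance |2-0|+|0-2| = 4
Tile 1: at (2,1), goal (0,0), distance |2-0|+|1-0| = 3
Tile 7: at (2,2), goal (2,0), distance |2-2|+|2-0| = 2
Sum: 1 + 2 + 2 + 1 + 1 + 4 + 3 + 2 = 16

Answer: 16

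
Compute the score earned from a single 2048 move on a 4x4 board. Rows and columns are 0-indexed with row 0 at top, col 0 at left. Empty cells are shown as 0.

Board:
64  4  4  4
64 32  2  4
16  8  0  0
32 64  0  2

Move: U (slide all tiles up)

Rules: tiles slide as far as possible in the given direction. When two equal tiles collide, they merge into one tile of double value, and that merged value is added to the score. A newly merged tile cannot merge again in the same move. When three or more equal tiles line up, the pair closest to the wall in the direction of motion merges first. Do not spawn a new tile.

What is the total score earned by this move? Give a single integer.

Answer: 136

Derivation:
Slide up:
col 0: [64, 64, 16, 32] -> [128, 16, 32, 0]  score +128 (running 128)
col 1: [4, 32, 8, 64] -> [4, 32, 8, 64]  score +0 (running 128)
col 2: [4, 2, 0, 0] -> [4, 2, 0, 0]  score +0 (running 128)
col 3: [4, 4, 0, 2] -> [8, 2, 0, 0]  score +8 (running 136)
Board after move:
128   4   4   8
 16  32   2   2
 32   8   0   0
  0  64   0   0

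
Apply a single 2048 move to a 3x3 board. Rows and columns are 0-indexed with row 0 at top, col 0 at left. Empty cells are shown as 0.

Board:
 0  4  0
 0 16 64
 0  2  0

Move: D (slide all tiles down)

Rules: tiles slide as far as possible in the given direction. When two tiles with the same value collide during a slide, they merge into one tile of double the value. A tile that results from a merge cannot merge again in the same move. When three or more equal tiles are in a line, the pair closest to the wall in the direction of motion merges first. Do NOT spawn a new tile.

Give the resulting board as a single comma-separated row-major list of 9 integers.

Answer: 0, 4, 0, 0, 16, 0, 0, 2, 64

Derivation:
Slide down:
col 0: [0, 0, 0] -> [0, 0, 0]
col 1: [4, 16, 2] -> [4, 16, 2]
col 2: [0, 64, 0] -> [0, 0, 64]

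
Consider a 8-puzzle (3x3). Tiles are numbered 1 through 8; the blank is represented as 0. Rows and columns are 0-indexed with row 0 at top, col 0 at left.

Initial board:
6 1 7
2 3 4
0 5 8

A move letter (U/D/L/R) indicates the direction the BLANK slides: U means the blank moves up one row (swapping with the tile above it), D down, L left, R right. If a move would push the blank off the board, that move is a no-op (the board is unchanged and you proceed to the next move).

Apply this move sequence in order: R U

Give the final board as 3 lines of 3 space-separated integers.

Answer: 6 1 7
2 0 4
5 3 8

Derivation:
After move 1 (R):
6 1 7
2 3 4
5 0 8

After move 2 (U):
6 1 7
2 0 4
5 3 8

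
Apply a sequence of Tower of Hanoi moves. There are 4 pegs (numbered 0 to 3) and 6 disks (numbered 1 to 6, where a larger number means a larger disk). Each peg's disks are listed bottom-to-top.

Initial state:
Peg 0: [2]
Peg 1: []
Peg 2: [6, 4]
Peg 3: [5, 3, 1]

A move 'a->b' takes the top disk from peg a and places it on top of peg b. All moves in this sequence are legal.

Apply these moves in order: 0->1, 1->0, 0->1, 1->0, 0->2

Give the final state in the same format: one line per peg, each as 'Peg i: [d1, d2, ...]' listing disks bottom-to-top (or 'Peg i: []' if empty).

After move 1 (0->1):
Peg 0: []
Peg 1: [2]
Peg 2: [6, 4]
Peg 3: [5, 3, 1]

After move 2 (1->0):
Peg 0: [2]
Peg 1: []
Peg 2: [6, 4]
Peg 3: [5, 3, 1]

After move 3 (0->1):
Peg 0: []
Peg 1: [2]
Peg 2: [6, 4]
Peg 3: [5, 3, 1]

After move 4 (1->0):
Peg 0: [2]
Peg 1: []
Peg 2: [6, 4]
Peg 3: [5, 3, 1]

After move 5 (0->2):
Peg 0: []
Peg 1: []
Peg 2: [6, 4, 2]
Peg 3: [5, 3, 1]

Answer: Peg 0: []
Peg 1: []
Peg 2: [6, 4, 2]
Peg 3: [5, 3, 1]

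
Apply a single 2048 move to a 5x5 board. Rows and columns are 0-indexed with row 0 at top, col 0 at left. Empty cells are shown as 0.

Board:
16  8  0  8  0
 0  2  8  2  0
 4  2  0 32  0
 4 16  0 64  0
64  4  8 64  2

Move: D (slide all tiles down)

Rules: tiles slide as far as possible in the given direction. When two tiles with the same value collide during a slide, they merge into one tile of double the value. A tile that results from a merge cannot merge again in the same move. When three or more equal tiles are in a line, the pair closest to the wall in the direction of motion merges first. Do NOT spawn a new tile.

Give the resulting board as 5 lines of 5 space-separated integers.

Answer:   0   0   0   0   0
  0   8   0   8   0
 16   4   0   2   0
  8  16   0  32   0
 64   4  16 128   2

Derivation:
Slide down:
col 0: [16, 0, 4, 4, 64] -> [0, 0, 16, 8, 64]
col 1: [8, 2, 2, 16, 4] -> [0, 8, 4, 16, 4]
col 2: [0, 8, 0, 0, 8] -> [0, 0, 0, 0, 16]
col 3: [8, 2, 32, 64, 64] -> [0, 8, 2, 32, 128]
col 4: [0, 0, 0, 0, 2] -> [0, 0, 0, 0, 2]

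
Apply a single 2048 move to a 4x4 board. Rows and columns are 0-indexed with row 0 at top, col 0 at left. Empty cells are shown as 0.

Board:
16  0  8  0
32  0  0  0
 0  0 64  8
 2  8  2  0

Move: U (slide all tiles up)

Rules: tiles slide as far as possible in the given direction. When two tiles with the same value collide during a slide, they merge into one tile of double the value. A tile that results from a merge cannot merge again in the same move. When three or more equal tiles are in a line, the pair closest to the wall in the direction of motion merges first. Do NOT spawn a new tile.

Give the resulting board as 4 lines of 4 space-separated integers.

Slide up:
col 0: [16, 32, 0, 2] -> [16, 32, 2, 0]
col 1: [0, 0, 0, 8] -> [8, 0, 0, 0]
col 2: [8, 0, 64, 2] -> [8, 64, 2, 0]
col 3: [0, 0, 8, 0] -> [8, 0, 0, 0]

Answer: 16  8  8  8
32  0 64  0
 2  0  2  0
 0  0  0  0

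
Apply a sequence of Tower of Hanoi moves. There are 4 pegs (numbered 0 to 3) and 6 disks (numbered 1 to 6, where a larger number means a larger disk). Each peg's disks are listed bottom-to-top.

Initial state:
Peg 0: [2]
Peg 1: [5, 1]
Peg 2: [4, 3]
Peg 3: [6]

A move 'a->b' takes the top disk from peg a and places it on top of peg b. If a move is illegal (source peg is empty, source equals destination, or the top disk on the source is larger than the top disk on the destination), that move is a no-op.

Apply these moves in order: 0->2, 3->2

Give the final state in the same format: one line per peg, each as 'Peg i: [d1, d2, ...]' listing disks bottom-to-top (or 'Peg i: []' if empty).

Answer: Peg 0: []
Peg 1: [5, 1]
Peg 2: [4, 3, 2]
Peg 3: [6]

Derivation:
After move 1 (0->2):
Peg 0: []
Peg 1: [5, 1]
Peg 2: [4, 3, 2]
Peg 3: [6]

After move 2 (3->2):
Peg 0: []
Peg 1: [5, 1]
Peg 2: [4, 3, 2]
Peg 3: [6]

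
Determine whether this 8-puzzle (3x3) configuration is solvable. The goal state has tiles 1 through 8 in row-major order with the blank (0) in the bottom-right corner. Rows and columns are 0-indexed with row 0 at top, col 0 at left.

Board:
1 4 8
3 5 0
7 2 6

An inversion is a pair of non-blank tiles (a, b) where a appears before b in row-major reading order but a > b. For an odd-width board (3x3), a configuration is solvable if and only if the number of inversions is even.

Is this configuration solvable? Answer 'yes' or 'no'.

Answer: no

Derivation:
Inversions (pairs i<j in row-major order where tile[i] > tile[j] > 0): 11
11 is odd, so the puzzle is not solvable.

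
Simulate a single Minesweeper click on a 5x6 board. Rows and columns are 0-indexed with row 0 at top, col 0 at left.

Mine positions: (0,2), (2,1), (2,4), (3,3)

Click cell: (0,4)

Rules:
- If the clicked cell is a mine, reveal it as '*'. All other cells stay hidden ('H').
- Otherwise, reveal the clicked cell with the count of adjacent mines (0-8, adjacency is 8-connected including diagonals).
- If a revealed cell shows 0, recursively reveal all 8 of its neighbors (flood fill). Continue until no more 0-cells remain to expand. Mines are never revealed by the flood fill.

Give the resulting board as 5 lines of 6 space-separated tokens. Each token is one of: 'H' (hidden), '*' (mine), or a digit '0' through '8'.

H H H 1 0 0
H H H 2 1 1
H H H H H H
H H H H H H
H H H H H H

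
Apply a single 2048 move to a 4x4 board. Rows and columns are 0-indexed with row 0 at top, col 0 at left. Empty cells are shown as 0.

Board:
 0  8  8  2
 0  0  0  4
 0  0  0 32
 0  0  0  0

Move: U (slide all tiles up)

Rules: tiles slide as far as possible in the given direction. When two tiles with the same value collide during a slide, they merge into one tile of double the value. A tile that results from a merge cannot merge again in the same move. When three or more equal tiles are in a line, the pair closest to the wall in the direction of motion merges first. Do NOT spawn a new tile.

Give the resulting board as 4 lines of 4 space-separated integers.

Answer:  0  8  8  2
 0  0  0  4
 0  0  0 32
 0  0  0  0

Derivation:
Slide up:
col 0: [0, 0, 0, 0] -> [0, 0, 0, 0]
col 1: [8, 0, 0, 0] -> [8, 0, 0, 0]
col 2: [8, 0, 0, 0] -> [8, 0, 0, 0]
col 3: [2, 4, 32, 0] -> [2, 4, 32, 0]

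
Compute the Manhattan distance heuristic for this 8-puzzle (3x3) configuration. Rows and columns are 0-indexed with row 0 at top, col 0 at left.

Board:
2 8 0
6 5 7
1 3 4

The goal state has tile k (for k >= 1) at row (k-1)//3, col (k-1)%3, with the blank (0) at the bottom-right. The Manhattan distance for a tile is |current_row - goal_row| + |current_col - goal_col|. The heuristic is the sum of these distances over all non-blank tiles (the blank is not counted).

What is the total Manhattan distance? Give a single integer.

Answer: 16

Derivation:
Tile 2: at (0,0), goal (0,1), distance |0-0|+|0-1| = 1
Tile 8: at (0,1), goal (2,1), distance |0-2|+|1-1| = 2
Tile 6: at (1,0), goal (1,2), distance |1-1|+|0-2| = 2
Tile 5: at (1,1), goal (1,1), distance |1-1|+|1-1| = 0
Tile 7: at (1,2), goal (2,0), distance |1-2|+|2-0| = 3
Tile 1: at (2,0), goal (0,0), distance |2-0|+|0-0| = 2
Tile 3: at (2,1), goal (0,2), distance |2-0|+|1-2| = 3
Tile 4: at (2,2), goal (1,0), distance |2-1|+|2-0| = 3
Sum: 1 + 2 + 2 + 0 + 3 + 2 + 3 + 3 = 16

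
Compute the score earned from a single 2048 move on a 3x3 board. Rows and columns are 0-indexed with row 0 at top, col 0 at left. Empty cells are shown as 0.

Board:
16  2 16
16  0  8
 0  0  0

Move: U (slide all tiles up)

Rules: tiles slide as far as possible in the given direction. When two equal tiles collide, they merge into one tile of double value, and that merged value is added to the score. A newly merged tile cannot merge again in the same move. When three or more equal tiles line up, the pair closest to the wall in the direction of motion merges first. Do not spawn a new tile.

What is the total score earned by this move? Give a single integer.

Slide up:
col 0: [16, 16, 0] -> [32, 0, 0]  score +32 (running 32)
col 1: [2, 0, 0] -> [2, 0, 0]  score +0 (running 32)
col 2: [16, 8, 0] -> [16, 8, 0]  score +0 (running 32)
Board after move:
32  2 16
 0  0  8
 0  0  0

Answer: 32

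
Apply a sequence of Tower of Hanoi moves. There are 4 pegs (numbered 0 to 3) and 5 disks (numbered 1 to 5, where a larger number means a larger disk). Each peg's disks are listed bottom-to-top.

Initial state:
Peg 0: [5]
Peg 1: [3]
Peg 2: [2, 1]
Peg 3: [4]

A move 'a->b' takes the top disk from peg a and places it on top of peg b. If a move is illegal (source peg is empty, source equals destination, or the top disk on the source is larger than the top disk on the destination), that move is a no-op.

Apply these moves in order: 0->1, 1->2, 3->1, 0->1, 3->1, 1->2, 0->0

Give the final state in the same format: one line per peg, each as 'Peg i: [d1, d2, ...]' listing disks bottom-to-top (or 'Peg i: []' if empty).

Answer: Peg 0: [5]
Peg 1: [3]
Peg 2: [2, 1]
Peg 3: [4]

Derivation:
After move 1 (0->1):
Peg 0: [5]
Peg 1: [3]
Peg 2: [2, 1]
Peg 3: [4]

After move 2 (1->2):
Peg 0: [5]
Peg 1: [3]
Peg 2: [2, 1]
Peg 3: [4]

After move 3 (3->1):
Peg 0: [5]
Peg 1: [3]
Peg 2: [2, 1]
Peg 3: [4]

After move 4 (0->1):
Peg 0: [5]
Peg 1: [3]
Peg 2: [2, 1]
Peg 3: [4]

After move 5 (3->1):
Peg 0: [5]
Peg 1: [3]
Peg 2: [2, 1]
Peg 3: [4]

After move 6 (1->2):
Peg 0: [5]
Peg 1: [3]
Peg 2: [2, 1]
Peg 3: [4]

After move 7 (0->0):
Peg 0: [5]
Peg 1: [3]
Peg 2: [2, 1]
Peg 3: [4]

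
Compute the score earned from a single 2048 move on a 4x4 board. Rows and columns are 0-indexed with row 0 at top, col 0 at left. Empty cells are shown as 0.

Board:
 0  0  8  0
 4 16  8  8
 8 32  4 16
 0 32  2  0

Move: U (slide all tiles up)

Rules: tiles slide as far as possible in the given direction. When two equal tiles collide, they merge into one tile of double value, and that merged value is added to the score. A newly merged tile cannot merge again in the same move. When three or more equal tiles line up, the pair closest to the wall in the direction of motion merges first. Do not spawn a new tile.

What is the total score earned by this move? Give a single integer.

Answer: 80

Derivation:
Slide up:
col 0: [0, 4, 8, 0] -> [4, 8, 0, 0]  score +0 (running 0)
col 1: [0, 16, 32, 32] -> [16, 64, 0, 0]  score +64 (running 64)
col 2: [8, 8, 4, 2] -> [16, 4, 2, 0]  score +16 (running 80)
col 3: [0, 8, 16, 0] -> [8, 16, 0, 0]  score +0 (running 80)
Board after move:
 4 16 16  8
 8 64  4 16
 0  0  2  0
 0  0  0  0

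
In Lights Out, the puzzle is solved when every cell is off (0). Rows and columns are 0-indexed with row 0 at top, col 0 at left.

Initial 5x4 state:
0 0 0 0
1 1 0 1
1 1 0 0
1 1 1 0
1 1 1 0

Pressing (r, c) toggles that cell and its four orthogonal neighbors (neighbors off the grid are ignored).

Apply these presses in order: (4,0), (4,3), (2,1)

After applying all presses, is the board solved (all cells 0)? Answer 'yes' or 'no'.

After press 1 at (4,0):
0 0 0 0
1 1 0 1
1 1 0 0
0 1 1 0
0 0 1 0

After press 2 at (4,3):
0 0 0 0
1 1 0 1
1 1 0 0
0 1 1 1
0 0 0 1

After press 3 at (2,1):
0 0 0 0
1 0 0 1
0 0 1 0
0 0 1 1
0 0 0 1

Lights still on: 6

Answer: no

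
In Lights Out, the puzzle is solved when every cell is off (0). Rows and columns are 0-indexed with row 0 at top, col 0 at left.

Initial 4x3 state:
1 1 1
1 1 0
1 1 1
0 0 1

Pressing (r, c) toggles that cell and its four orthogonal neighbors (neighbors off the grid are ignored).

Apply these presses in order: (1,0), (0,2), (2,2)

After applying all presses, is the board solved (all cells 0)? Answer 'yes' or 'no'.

After press 1 at (1,0):
0 1 1
0 0 0
0 1 1
0 0 1

After press 2 at (0,2):
0 0 0
0 0 1
0 1 1
0 0 1

After press 3 at (2,2):
0 0 0
0 0 0
0 0 0
0 0 0

Lights still on: 0

Answer: yes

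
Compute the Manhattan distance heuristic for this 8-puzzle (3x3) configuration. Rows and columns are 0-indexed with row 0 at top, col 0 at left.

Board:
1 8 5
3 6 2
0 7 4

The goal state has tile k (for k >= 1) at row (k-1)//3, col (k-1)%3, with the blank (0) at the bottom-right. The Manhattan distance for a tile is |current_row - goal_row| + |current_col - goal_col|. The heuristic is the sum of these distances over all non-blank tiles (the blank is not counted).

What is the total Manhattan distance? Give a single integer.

Answer: 14

Derivation:
Tile 1: (0,0)->(0,0) = 0
Tile 8: (0,1)->(2,1) = 2
Tile 5: (0,2)->(1,1) = 2
Tile 3: (1,0)->(0,2) = 3
Tile 6: (1,1)->(1,2) = 1
Tile 2: (1,2)->(0,1) = 2
Tile 7: (2,1)->(2,0) = 1
Tile 4: (2,2)->(1,0) = 3
Sum: 0 + 2 + 2 + 3 + 1 + 2 + 1 + 3 = 14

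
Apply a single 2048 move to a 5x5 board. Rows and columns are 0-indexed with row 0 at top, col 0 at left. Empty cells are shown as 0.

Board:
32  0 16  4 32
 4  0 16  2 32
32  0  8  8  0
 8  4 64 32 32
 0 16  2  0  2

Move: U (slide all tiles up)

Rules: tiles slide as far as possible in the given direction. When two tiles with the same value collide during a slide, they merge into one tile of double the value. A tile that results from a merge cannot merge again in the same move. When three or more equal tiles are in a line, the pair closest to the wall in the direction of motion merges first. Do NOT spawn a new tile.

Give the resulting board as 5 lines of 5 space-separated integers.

Answer: 32  4 32  4 64
 4 16  8  2 32
32  0 64  8  2
 8  0  2 32  0
 0  0  0  0  0

Derivation:
Slide up:
col 0: [32, 4, 32, 8, 0] -> [32, 4, 32, 8, 0]
col 1: [0, 0, 0, 4, 16] -> [4, 16, 0, 0, 0]
col 2: [16, 16, 8, 64, 2] -> [32, 8, 64, 2, 0]
col 3: [4, 2, 8, 32, 0] -> [4, 2, 8, 32, 0]
col 4: [32, 32, 0, 32, 2] -> [64, 32, 2, 0, 0]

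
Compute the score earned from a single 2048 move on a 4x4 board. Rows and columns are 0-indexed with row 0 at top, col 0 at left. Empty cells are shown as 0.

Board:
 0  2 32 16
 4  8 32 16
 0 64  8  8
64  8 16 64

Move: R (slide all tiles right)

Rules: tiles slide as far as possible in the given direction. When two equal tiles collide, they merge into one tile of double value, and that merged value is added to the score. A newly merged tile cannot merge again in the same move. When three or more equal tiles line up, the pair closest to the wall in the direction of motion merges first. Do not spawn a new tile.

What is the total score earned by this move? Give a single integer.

Slide right:
row 0: [0, 2, 32, 16] -> [0, 2, 32, 16]  score +0 (running 0)
row 1: [4, 8, 32, 16] -> [4, 8, 32, 16]  score +0 (running 0)
row 2: [0, 64, 8, 8] -> [0, 0, 64, 16]  score +16 (running 16)
row 3: [64, 8, 16, 64] -> [64, 8, 16, 64]  score +0 (running 16)
Board after move:
 0  2 32 16
 4  8 32 16
 0  0 64 16
64  8 16 64

Answer: 16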